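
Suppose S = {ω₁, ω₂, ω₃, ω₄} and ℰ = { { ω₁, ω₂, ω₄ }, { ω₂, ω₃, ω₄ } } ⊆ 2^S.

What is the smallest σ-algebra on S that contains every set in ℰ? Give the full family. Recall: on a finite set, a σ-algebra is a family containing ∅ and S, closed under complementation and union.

Answer: σ(ℰ) = { {  }, { ω₁ }, { ω₃ }, { ω₁, ω₃ }, { ω₂, ω₄ }, { ω₁, ω₂, ω₄ }, { ω₂, ω₃, ω₄ }, S }

Trace:
Take S₀ = ℰ ∪ {∅, S} = { {  }, { ω₁, ω₂, ω₄ }, { ω₂, ω₃, ω₄ }, S }.
Iteration 1 (2 new):
  { ω₁ }  = S∖{ ω₂, ω₃, ω₄ }
  { ω₃ }  = S∖{ ω₁, ω₂, ω₄ }
  (now 6)
Iteration 2 adds 1:
  { ω₁, ω₃ }  = { ω₃ } ∪ { ω₁ }
  (now 7)
Iteration 3 (1 new):
  { ω₂, ω₄ }  = S∖{ ω₁, ω₃ }
  (now 8)
Iteration 4 adds nothing — fixpoint reached.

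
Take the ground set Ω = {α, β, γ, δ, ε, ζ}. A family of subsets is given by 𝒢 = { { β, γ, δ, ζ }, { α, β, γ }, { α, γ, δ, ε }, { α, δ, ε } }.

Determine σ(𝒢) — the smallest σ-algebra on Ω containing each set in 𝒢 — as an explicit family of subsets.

σ(𝒢) = { {  }, { α }, { β }, { γ }, { δ }, { ε }, { ζ }, { α, β }, { α, γ }, { α, δ }, { α, ε }, { α, ζ }, { β, γ }, { β, δ }, { β, ε }, { β, ζ }, { γ, δ }, { γ, ε }, { γ, ζ }, { δ, ε }, { δ, ζ }, { ε, ζ }, { α, β, γ }, { α, β, δ }, { α, β, ε }, { α, β, ζ }, { α, γ, δ }, { α, γ, ε }, { α, γ, ζ }, { α, δ, ε }, { α, δ, ζ }, { α, ε, ζ }, { β, γ, δ }, { β, γ, ε }, { β, γ, ζ }, { β, δ, ε }, { β, δ, ζ }, { β, ε, ζ }, { γ, δ, ε }, { γ, δ, ζ }, { γ, ε, ζ }, { δ, ε, ζ }, { α, β, γ, δ }, { α, β, γ, ε }, { α, β, γ, ζ }, { α, β, δ, ε }, { α, β, δ, ζ }, { α, β, ε, ζ }, { α, γ, δ, ε }, { α, γ, δ, ζ }, { α, γ, ε, ζ }, { α, δ, ε, ζ }, { β, γ, δ, ε }, { β, γ, δ, ζ }, { β, γ, ε, ζ }, { β, δ, ε, ζ }, { γ, δ, ε, ζ }, { α, β, γ, δ, ε }, { α, β, γ, δ, ζ }, { α, β, γ, ε, ζ }, { α, β, δ, ε, ζ }, { α, γ, δ, ε, ζ }, { β, γ, δ, ε, ζ }, Ω }

Working:
Start: 𝒢 ∪ {∅, Ω} = { {  }, { α, β, γ }, { α, δ, ε }, { α, γ, δ, ε }, { β, γ, δ, ζ }, Ω }.
Iteration 1: 6 new —
  { α, ε }  = ᶜ of { β, γ, δ, ζ }
  { β, ζ }  = ᶜ of { α, γ, δ, ε }
  { β, γ, ζ }  = ᶜ of { α, δ, ε }
  { δ, ε, ζ }  = ᶜ of { α, β, γ }
  { α, β, γ, δ, ε }  = { α, δ, ε } ∪ { α, β, γ }
  { α, β, γ, δ, ζ }  = { α, β, γ } ∪ { β, γ, δ, ζ }
  |family| = 12
Iteration 2. New:
  { ε }  = ᶜ of { α, β, γ, δ, ζ }
  { ζ }  = ᶜ of { α, β, γ, δ, ε }
  { α, β, γ, ε }  = { α, β, γ } ∪ { α, ε }
  { α, β, γ, ζ }  = { α, β, γ } ∪ { β, γ, ζ }
  { α, β, ε, ζ }  = { β, ζ } ∪ { α, ε }
  { α, δ, ε, ζ }  = { α, δ, ε } ∪ { δ, ε, ζ }
  { β, δ, ε, ζ }  = { β, ζ } ∪ { δ, ε, ζ }
  { α, β, γ, ε, ζ }  = { β, γ, ζ } ∪ { α, ε }
  { α, β, δ, ε, ζ }  = { α, δ, ε } ∪ { β, ζ }
  { α, γ, δ, ε, ζ }  = { α, γ, δ, ε } ∪ { δ, ε, ζ }
  { β, γ, δ, ε, ζ }  = { β, γ, ζ } ∪ { δ, ε, ζ }
  |family| = 23
Iteration 3: +13 →
  { α }  = ᶜ of { β, γ, δ, ε, ζ }
  { β }  = ᶜ of { α, γ, δ, ε, ζ }
  { γ }  = ᶜ of { α, β, δ, ε, ζ }
  { δ }  = ᶜ of { α, β, γ, ε, ζ }
  { α, γ }  = ᶜ of { β, δ, ε, ζ }
  { β, γ }  = ᶜ of { α, δ, ε, ζ }
  { γ, δ }  = ᶜ of { α, β, ε, ζ }
  { δ, ε }  = ᶜ of { α, β, γ, ζ }
  { δ, ζ }  = ᶜ of { α, β, γ, ε }
  { ε, ζ }  = { ζ } ∪ { ε }
  { α, ε, ζ }  = { α, ε } ∪ { ζ }
  { β, ε, ζ }  = { β, ζ } ∪ { ε }
  { β, γ, ε, ζ }  = { β, γ, ζ } ∪ { ε }
  |family| = 36
Iteration 4 adds 26:
  { α, β }  = { α } ∪ { β }
  { α, δ }  = ᶜ of { β, γ, ε, ζ }
  { α, ζ }  = { α } ∪ { ζ }
  { β, δ }  = { β } ∪ { δ }
  { β, ε }  = { β } ∪ { ε }
  { γ, ε }  = { ε } ∪ { γ }
  { γ, ζ }  = { ζ } ∪ { γ }
  { α, β, ε }  = { β } ∪ { α, ε }
  { α, β, ζ }  = { α } ∪ { β, ζ }
  { α, γ, δ }  = ᶜ of { β, ε, ζ }
  { α, γ, ε }  = { ε } ∪ { α, γ }
  { α, γ, ζ }  = { ζ } ∪ { α, γ }
  { α, δ, ζ }  = { α } ∪ { δ, ζ }
  { β, γ, δ }  = ᶜ of { α, ε, ζ }
  { β, γ, ε }  = { ε } ∪ { β, γ }
  { β, δ, ε }  = { β } ∪ { δ, ε }
  { β, δ, ζ }  = { β } ∪ { δ, ζ }
  { γ, δ, ε }  = { γ, δ } ∪ { ε }
  { γ, δ, ζ }  = { γ, δ } ∪ { ζ }
  { γ, ε, ζ }  = { ε, ζ } ∪ { γ }
  { α, β, γ, δ }  = ᶜ of { ε, ζ }
  { α, β, δ, ε }  = { α, δ, ε } ∪ { β }
  { α, γ, δ, ζ }  = { α, γ } ∪ { δ, ζ }
  { α, γ, ε, ζ }  = { ε, ζ } ∪ { α, γ }
  { β, γ, δ, ε }  = { δ, ε } ∪ { β, γ }
  { γ, δ, ε, ζ }  = { γ, δ } ∪ { ε, ζ }
  |family| = 62
Iteration 5: +2 →
  { α, β, δ }  = ᶜ of { γ, ε, ζ }
  { α, β, δ, ζ }  = ᶜ of { γ, ε }
  |family| = 64
Iteration 6: already closed under ᶜ and ∪.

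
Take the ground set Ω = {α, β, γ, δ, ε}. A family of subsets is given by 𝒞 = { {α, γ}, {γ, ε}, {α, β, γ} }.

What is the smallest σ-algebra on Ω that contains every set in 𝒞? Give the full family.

|σ(𝒞)| = 32.  σ(𝒞) = { {}, {α}, {β}, {γ}, {δ}, {ε}, {α, β}, {α, γ}, {α, δ}, {α, ε}, {β, γ}, {β, δ}, {β, ε}, {γ, δ}, {γ, ε}, {δ, ε}, {α, β, γ}, {α, β, δ}, {α, β, ε}, {α, γ, δ}, {α, γ, ε}, {α, δ, ε}, {β, γ, δ}, {β, γ, ε}, {β, δ, ε}, {γ, δ, ε}, {α, β, γ, δ}, {α, β, γ, ε}, {α, β, δ, ε}, {α, γ, δ, ε}, {β, γ, δ, ε}, Ω }

Working:
Initial family (5 sets): { {}, {α, γ}, {γ, ε}, {α, β, γ}, Ω }.
Round 1. New:
  {δ, ε}  = complement {α, β, γ}
  {α, β, δ}  = complement {γ, ε}
  {α, γ, ε}  = {α, γ} ∪ {γ, ε}
  {β, δ, ε}  = complement {α, γ}
  {α, β, γ, ε}  = {α, β, γ} ∪ {γ, ε}
  — 10 sets.
Round 2 (7 new):
  {δ}  = complement {α, β, γ, ε}
  {β, δ}  = complement {α, γ, ε}
  {γ, δ, ε}  = {δ, ε} ∪ {γ, ε}
  {α, β, γ, δ}  = {α, β, γ} ∪ {α, β, δ}
  {α, β, δ, ε}  = {α, β, δ} ∪ {δ, ε}
  {α, γ, δ, ε}  = {α, γ, ε} ∪ {δ, ε}
  {β, γ, δ, ε}  = {γ, ε} ∪ {β, δ, ε}
  — 17 sets.
Round 3: 6 new —
  {α}  = complement {β, γ, δ, ε}
  {β}  = complement {α, γ, δ, ε}
  {γ}  = complement {α, β, δ, ε}
  {ε}  = complement {α, β, γ, δ}
  {α, β}  = complement {γ, δ, ε}
  {α, γ, δ}  = {α, γ} ∪ {δ}
  — 23 sets.
Round 4: +9 →
  {α, δ}  = {δ} ∪ {α}
  {α, ε}  = {ε} ∪ {α}
  {β, γ}  = {β} ∪ {γ}
  {β, ε}  = complement {α, γ, δ}
  {γ, δ}  = {γ} ∪ {δ}
  {α, β, ε}  = {α, β} ∪ {ε}
  {α, δ, ε}  = {δ, ε} ∪ {α}
  {β, γ, δ}  = {γ} ∪ {β, δ}
  {β, γ, ε}  = {β} ∪ {γ, ε}
  — 32 sets.
Round 5: stable.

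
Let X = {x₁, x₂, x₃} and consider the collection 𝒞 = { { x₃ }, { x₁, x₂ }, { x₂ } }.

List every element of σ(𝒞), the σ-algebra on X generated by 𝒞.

Initial family (5 sets): { {}, { x₂ }, { x₃ }, { x₁, x₂ }, X }.
Pass 1: +2 →
  { x₁, x₃ }  = { x₂ }ᶜ
  { x₂, x₃ }  = { x₃ } ∪ { x₂ }
  [7 total]
Pass 2: 1 new —
  { x₁ }  = { x₂, x₃ }ᶜ
  [8 total]
Pass 3: already closed under ᶜ and ∪.

Hence σ(𝒞) has 8 members: { {}, { x₁ }, { x₂ }, { x₃ }, { x₁, x₂ }, { x₁, x₃ }, { x₂, x₃ }, X }.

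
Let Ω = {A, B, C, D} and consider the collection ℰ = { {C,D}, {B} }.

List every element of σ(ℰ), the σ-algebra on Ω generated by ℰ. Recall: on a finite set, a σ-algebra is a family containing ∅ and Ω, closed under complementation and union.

σ(ℰ) = { ∅, {A}, {B}, {A,B}, {C,D}, {A,C,D}, {B,C,D}, Ω }

Working:
Begin from { ∅, {B}, {C,D}, Ω } (that is, ℰ plus ∅ and Ω).
Round 1: +3 →
  {A,B}  = Ω∖{C,D}
  {A,C,D}  = Ω∖{B}
  {B,C,D}  = {B} ∪ {C,D}
  [7 total]
Round 2 (1 new):
  {A}  = Ω∖{B,C,D}
  [8 total]
Round 3: closed — nothing new.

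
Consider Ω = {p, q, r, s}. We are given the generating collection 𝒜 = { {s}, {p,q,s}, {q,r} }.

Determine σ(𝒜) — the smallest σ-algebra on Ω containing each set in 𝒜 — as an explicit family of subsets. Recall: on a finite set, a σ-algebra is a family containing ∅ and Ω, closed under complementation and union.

|σ(𝒜)| = 16.  σ(𝒜) = { {}, {p}, {q}, {r}, {s}, {p,q}, {p,r}, {p,s}, {q,r}, {q,s}, {r,s}, {p,q,r}, {p,q,s}, {p,r,s}, {q,r,s}, Ω }

Trace:
Seed the family with 𝒜 together with ∅ and Ω: { {}, {s}, {q,r}, {p,q,s}, Ω }.
Round 1: 4 new —
  {r}  = complement {p,q,s}
  {p,s}  = complement {q,r}
  {p,q,r}  = complement {s}
  {q,r,s}  = {q,r} ∪ {s}
  (now 9)
Round 2: 3 new —
  {p}  = complement {q,r,s}
  {r,s}  = {r} ∪ {s}
  {p,r,s}  = {r} ∪ {p,s}
  (now 12)
Round 3: 3 new —
  {q}  = complement {p,r,s}
  {p,q}  = complement {r,s}
  {p,r}  = {r} ∪ {p}
  (now 15)
Round 4: +1 →
  {q,s}  = complement {p,r}
  (now 16)
Round 5 adds nothing — fixpoint reached.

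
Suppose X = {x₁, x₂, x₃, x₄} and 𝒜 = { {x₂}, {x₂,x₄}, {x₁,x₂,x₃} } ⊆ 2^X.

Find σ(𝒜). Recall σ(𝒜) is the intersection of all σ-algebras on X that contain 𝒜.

σ(𝒜) (8 sets): { {}, {x₂}, {x₄}, {x₁,x₃}, {x₂,x₄}, {x₁,x₂,x₃}, {x₁,x₃,x₄}, X }

Check:
Take S₀ = 𝒜 ∪ {∅, X} = { {}, {x₂}, {x₂,x₄}, {x₁,x₂,x₃}, X }.
Round 1: 3 new —
  {x₄}  = ᶜ of {x₁,x₂,x₃}
  {x₁,x₃}  = ᶜ of {x₂,x₄}
  {x₁,x₃,x₄}  = ᶜ of {x₂}
After Round 2 the family is unchanged; done.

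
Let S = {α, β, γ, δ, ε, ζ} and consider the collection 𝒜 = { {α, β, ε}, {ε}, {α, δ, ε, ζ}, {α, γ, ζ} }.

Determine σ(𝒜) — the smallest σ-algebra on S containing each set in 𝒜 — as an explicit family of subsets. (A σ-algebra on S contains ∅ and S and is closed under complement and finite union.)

Answer: σ(𝒜) = { {}, {α}, {β}, {γ}, {δ}, {ε}, {ζ}, {α, β}, {α, γ}, {α, δ}, {α, ε}, {α, ζ}, {β, γ}, {β, δ}, {β, ε}, {β, ζ}, {γ, δ}, {γ, ε}, {γ, ζ}, {δ, ε}, {δ, ζ}, {ε, ζ}, {α, β, γ}, {α, β, δ}, {α, β, ε}, {α, β, ζ}, {α, γ, δ}, {α, γ, ε}, {α, γ, ζ}, {α, δ, ε}, {α, δ, ζ}, {α, ε, ζ}, {β, γ, δ}, {β, γ, ε}, {β, γ, ζ}, {β, δ, ε}, {β, δ, ζ}, {β, ε, ζ}, {γ, δ, ε}, {γ, δ, ζ}, {γ, ε, ζ}, {δ, ε, ζ}, {α, β, γ, δ}, {α, β, γ, ε}, {α, β, γ, ζ}, {α, β, δ, ε}, {α, β, δ, ζ}, {α, β, ε, ζ}, {α, γ, δ, ε}, {α, γ, δ, ζ}, {α, γ, ε, ζ}, {α, δ, ε, ζ}, {β, γ, δ, ε}, {β, γ, δ, ζ}, {β, γ, ε, ζ}, {β, δ, ε, ζ}, {γ, δ, ε, ζ}, {α, β, γ, δ, ε}, {α, β, γ, δ, ζ}, {α, β, γ, ε, ζ}, {α, β, δ, ε, ζ}, {α, γ, δ, ε, ζ}, {β, γ, δ, ε, ζ}, S }

Trace:
Seed the family with 𝒜 together with ∅ and S: { {}, {ε}, {α, β, ε}, {α, γ, ζ}, {α, δ, ε, ζ}, S }.
Step 1 adds 8:
  {β, γ}  = ᶜ of {α, δ, ε, ζ}
  {β, δ, ε}  = ᶜ of {α, γ, ζ}
  {γ, δ, ζ}  = ᶜ of {α, β, ε}
  {α, γ, ε, ζ}  = {α, γ, ζ} ∪ {ε}
  {α, β, γ, δ, ζ}  = ᶜ of {ε}
  {α, β, γ, ε, ζ}  = {α, β, ε} ∪ {α, γ, ζ}
  {α, β, δ, ε, ζ}  = {α, β, ε} ∪ {α, δ, ε, ζ}
  {α, γ, δ, ε, ζ}  = {α, γ, ζ} ∪ {α, δ, ε, ζ}
  (now 14)
Step 2 adds 13:
  {β}  = ᶜ of {α, γ, δ, ε, ζ}
  {γ}  = ᶜ of {α, β, δ, ε, ζ}
  {δ}  = ᶜ of {α, β, γ, ε, ζ}
  {β, δ}  = ᶜ of {α, γ, ε, ζ}
  {β, γ, ε}  = {ε} ∪ {β, γ}
  {α, β, γ, ε}  = {α, β, ε} ∪ {β, γ}
  {α, β, γ, ζ}  = {α, γ, ζ} ∪ {β, γ}
  {α, β, δ, ε}  = {α, β, ε} ∪ {β, δ, ε}
  {α, γ, δ, ζ}  = {α, γ, ζ} ∪ {γ, δ, ζ}
  {β, γ, δ, ε}  = {β, γ} ∪ {β, δ, ε}
  {β, γ, δ, ζ}  = {β, γ} ∪ {γ, δ, ζ}
  {γ, δ, ε, ζ}  = {ε} ∪ {γ, δ, ζ}
  {β, γ, δ, ε, ζ}  = {γ, δ, ζ} ∪ {β, δ, ε}
  (now 27)
Step 3 adds 13:
  {α}  = ᶜ of {β, γ, δ, ε, ζ}
  {α, β}  = ᶜ of {γ, δ, ε, ζ}
  {α, ε}  = ᶜ of {β, γ, δ, ζ}
  {α, ζ}  = ᶜ of {β, γ, δ, ε}
  {β, ε}  = ᶜ of {α, γ, δ, ζ}
  {γ, δ}  = {γ} ∪ {δ}
  {γ, ε}  = {ε} ∪ {γ}
  {γ, ζ}  = ᶜ of {α, β, δ, ε}
  {δ, ε}  = ᶜ of {α, β, γ, ζ}
  {δ, ζ}  = ᶜ of {α, β, γ, ε}
  {α, δ, ζ}  = ᶜ of {β, γ, ε}
  {β, γ, δ}  = {β, δ} ∪ {γ}
  {α, β, γ, δ, ε}  = {β, δ} ∪ {α, β, γ, ε}
  (now 40)
Step 4. New:
  {ζ}  = ᶜ of {α, β, γ, δ, ε}
  {α, γ}  = {γ} ∪ {α}
  {α, δ}  = {δ} ∪ {α}
  {α, β, γ}  = {α, β} ∪ {γ}
  {α, β, δ}  = {α, β} ∪ {δ}
  {α, β, ζ}  = {α, ζ} ∪ {β}
  {α, γ, δ}  = {γ, δ} ∪ {α}
  {α, γ, ε}  = {γ, ε} ∪ {α}
  {α, δ, ε}  = {δ, ε} ∪ {α}
  {α, ε, ζ}  = ᶜ of {β, γ, δ}
  {β, γ, ζ}  = {β} ∪ {γ, ζ}
  {β, δ, ζ}  = {β} ∪ {δ, ζ}
  {γ, δ, ε}  = {γ, δ} ∪ {δ, ε}
  {γ, ε, ζ}  = {γ, ε} ∪ {γ, ζ}
  {δ, ε, ζ}  = {δ, ε} ∪ {δ, ζ}
  {α, β, γ, δ}  = {γ, δ} ∪ {α, β}
  {α, β, δ, ζ}  = ᶜ of {γ, ε}
  {α, β, ε, ζ}  = ᶜ of {γ, δ}
  {α, γ, δ, ε}  = {γ, δ} ∪ {α, ε}
  {β, γ, ε, ζ}  = {γ, ζ} ∪ {β, ε}
  {β, δ, ε, ζ}  = {β, δ, ε} ∪ {δ, ζ}
  (now 61)
Step 5: 3 new —
  {β, ζ}  = ᶜ of {α, γ, δ, ε}
  {ε, ζ}  = ᶜ of {α, β, γ, δ}
  {β, ε, ζ}  = ᶜ of {α, γ, δ}
  (now 64)
Step 6 adds nothing — fixpoint reached.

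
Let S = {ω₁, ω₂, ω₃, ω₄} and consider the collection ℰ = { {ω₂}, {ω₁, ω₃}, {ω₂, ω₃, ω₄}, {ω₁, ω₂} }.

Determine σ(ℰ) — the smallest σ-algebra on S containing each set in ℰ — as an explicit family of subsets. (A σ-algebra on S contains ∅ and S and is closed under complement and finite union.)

Start: ℰ ∪ {∅, S} = { {}, {ω₂}, {ω₁, ω₂}, {ω₁, ω₃}, {ω₂, ω₃, ω₄}, S }.
Step 1 (5 new):
  {ω₁}  = ᶜ of {ω₂, ω₃, ω₄}
  {ω₂, ω₄}  = ᶜ of {ω₁, ω₃}
  {ω₃, ω₄}  = ᶜ of {ω₁, ω₂}
  {ω₁, ω₂, ω₃}  = {ω₁, ω₂} ∪ {ω₁, ω₃}
  {ω₁, ω₃, ω₄}  = ᶜ of {ω₂}
  |family| = 11
Step 2 adds 2:
  {ω₄}  = ᶜ of {ω₁, ω₂, ω₃}
  {ω₁, ω₂, ω₄}  = {ω₁, ω₂} ∪ {ω₂, ω₄}
  |family| = 13
Step 3 (2 new):
  {ω₃}  = ᶜ of {ω₁, ω₂, ω₄}
  {ω₁, ω₄}  = {ω₄} ∪ {ω₁}
  |family| = 15
Step 4 (1 new):
  {ω₂, ω₃}  = ᶜ of {ω₁, ω₄}
  |family| = 16
Step 5 adds nothing — fixpoint reached.

σ(ℰ) = { {}, {ω₁}, {ω₂}, {ω₃}, {ω₄}, {ω₁, ω₂}, {ω₁, ω₃}, {ω₁, ω₄}, {ω₂, ω₃}, {ω₂, ω₄}, {ω₃, ω₄}, {ω₁, ω₂, ω₃}, {ω₁, ω₂, ω₄}, {ω₁, ω₃, ω₄}, {ω₂, ω₃, ω₄}, S }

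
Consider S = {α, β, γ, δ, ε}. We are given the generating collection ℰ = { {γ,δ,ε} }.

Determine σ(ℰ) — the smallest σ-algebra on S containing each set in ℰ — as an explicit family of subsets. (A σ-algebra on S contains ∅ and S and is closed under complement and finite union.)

Answer: σ(ℰ) = { {}, {α,β}, {γ,δ,ε}, S }

Derivation:
Begin from { {}, {γ,δ,ε}, S } (that is, ℰ plus ∅ and S).
Round 1 (1 new):
  {α,β}  = complement {γ,δ,ε}
  |family| = 4
Round 2: stable.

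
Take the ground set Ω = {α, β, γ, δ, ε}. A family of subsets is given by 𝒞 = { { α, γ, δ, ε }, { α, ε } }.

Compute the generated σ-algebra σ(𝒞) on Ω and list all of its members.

Take S₀ = 𝒞 ∪ {∅, Ω} = { ∅, { α, ε }, { α, γ, δ, ε }, Ω }.
Pass 1 adds 2:
  { β }  = ᶜ of { α, γ, δ, ε }
  { β, γ, δ }  = ᶜ of { α, ε }
  — 6 sets.
Pass 2 (1 new):
  { α, β, ε }  = { α, ε } ∪ { β }
  — 7 sets.
Pass 3: 1 new —
  { γ, δ }  = ᶜ of { α, β, ε }
  — 8 sets.
Pass 4: stable.

Hence σ(𝒞) has 8 members: { ∅, { β }, { α, ε }, { γ, δ }, { α, β, ε }, { β, γ, δ }, { α, γ, δ, ε }, Ω }.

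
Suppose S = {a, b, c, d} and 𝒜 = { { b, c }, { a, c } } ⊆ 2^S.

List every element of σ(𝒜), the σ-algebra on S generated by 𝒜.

σ(𝒜) = { {}, { a }, { b }, { c }, { d }, { a, b }, { a, c }, { a, d }, { b, c }, { b, d }, { c, d }, { a, b, c }, { a, b, d }, { a, c, d }, { b, c, d }, S }

Derivation:
Start: 𝒜 ∪ {∅, S} = { {}, { a, c }, { b, c }, S }.
Step 1: 3 new —
  { a, d }  = S∖{ b, c }
  { b, d }  = S∖{ a, c }
  { a, b, c }  = { a, c } ∪ { b, c }
  — 7 sets.
Step 2: 4 new —
  { d }  = S∖{ a, b, c }
  { a, b, d }  = { a, d } ∪ { b, d }
  { a, c, d }  = { a, d } ∪ { a, c }
  { b, c, d }  = { b, c } ∪ { b, d }
  — 11 sets.
Step 3. New:
  { a }  = S∖{ b, c, d }
  { b }  = S∖{ a, c, d }
  { c }  = S∖{ a, b, d }
  — 14 sets.
Step 4. New:
  { a, b }  = { b } ∪ { a }
  { c, d }  = { c } ∪ { d }
  — 16 sets.
Step 5 adds nothing — fixpoint reached.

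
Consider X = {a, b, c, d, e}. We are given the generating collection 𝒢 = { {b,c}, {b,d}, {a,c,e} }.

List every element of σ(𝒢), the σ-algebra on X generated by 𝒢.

Initial family (5 sets): { ∅, {b,c}, {b,d}, {a,c,e}, X }.
Pass 1 (3 new):
  {a,d,e}  = {b,c}ᶜ
  {b,c,d}  = {b,c} ∪ {b,d}
  {a,b,c,e}  = {b,c} ∪ {a,c,e}
  (now 8)
Pass 2. New:
  {d}  = {a,b,c,e}ᶜ
  {a,e}  = {b,c,d}ᶜ
  {a,b,d,e}  = {a,d,e} ∪ {b,d}
  {a,c,d,e}  = {a,d,e} ∪ {a,c,e}
  (now 12)
Pass 3: +2 →
  {b}  = {a,c,d,e}ᶜ
  {c}  = {a,b,d,e}ᶜ
  (now 14)
Pass 4: +2 →
  {c,d}  = {c} ∪ {d}
  {a,b,e}  = {a,e} ∪ {b}
  (now 16)
Pass 5: already closed under ᶜ and ∪.

|σ(𝒢)| = 16.  σ(𝒢) = { ∅, {b}, {c}, {d}, {a,e}, {b,c}, {b,d}, {c,d}, {a,b,e}, {a,c,e}, {a,d,e}, {b,c,d}, {a,b,c,e}, {a,b,d,e}, {a,c,d,e}, X }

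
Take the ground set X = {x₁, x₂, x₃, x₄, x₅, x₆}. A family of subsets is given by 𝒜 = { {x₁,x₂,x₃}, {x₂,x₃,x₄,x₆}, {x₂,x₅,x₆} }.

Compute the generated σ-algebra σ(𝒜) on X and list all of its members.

Take S₀ = 𝒜 ∪ {∅, X} = { ∅, {x₁,x₂,x₃}, {x₂,x₅,x₆}, {x₂,x₃,x₄,x₆}, X }.
Round 1 adds 6:
  {x₁,x₅}  = complement {x₂,x₃,x₄,x₆}
  {x₁,x₃,x₄}  = complement {x₂,x₅,x₆}
  {x₄,x₅,x₆}  = complement {x₁,x₂,x₃}
  {x₁,x₂,x₃,x₄,x₆}  = {x₁,x₂,x₃} ∪ {x₂,x₃,x₄,x₆}
  {x₁,x₂,x₃,x₅,x₆}  = {x₁,x₂,x₃} ∪ {x₂,x₅,x₆}
  {x₂,x₃,x₄,x₅,x₆}  = {x₂,x₃,x₄,x₆} ∪ {x₂,x₅,x₆}
  — 11 sets.
Round 2 (10 new):
  {x₁}  = complement {x₂,x₃,x₄,x₅,x₆}
  {x₄}  = complement {x₁,x₂,x₃,x₅,x₆}
  {x₅}  = complement {x₁,x₂,x₃,x₄,x₆}
  {x₁,x₂,x₃,x₄}  = {x₁,x₂,x₃} ∪ {x₁,x₃,x₄}
  {x₁,x₂,x₃,x₅}  = {x₁,x₂,x₃} ∪ {x₁,x₅}
  {x₁,x₂,x₅,x₆}  = {x₂,x₅,x₆} ∪ {x₁,x₅}
  {x₁,x₃,x₄,x₅}  = {x₁,x₃,x₄} ∪ {x₁,x₅}
  {x₁,x₄,x₅,x₆}  = {x₁,x₅} ∪ {x₄,x₅,x₆}
  {x₂,x₄,x₅,x₆}  = {x₂,x₅,x₆} ∪ {x₄,x₅,x₆}
  {x₁,x₃,x₄,x₅,x₆}  = {x₁,x₃,x₄} ∪ {x₄,x₅,x₆}
  — 21 sets.
Round 3: 12 new —
  {x₂}  = complement {x₁,x₃,x₄,x₅,x₆}
  {x₁,x₃}  = complement {x₂,x₄,x₅,x₆}
  {x₁,x₄}  = {x₄} ∪ {x₁}
  {x₂,x₃}  = complement {x₁,x₄,x₅,x₆}
  {x₂,x₆}  = complement {x₁,x₃,x₄,x₅}
  {x₃,x₄}  = complement {x₁,x₂,x₅,x₆}
  {x₄,x₅}  = {x₅} ∪ {x₄}
  {x₄,x₆}  = complement {x₁,x₂,x₃,x₅}
  {x₅,x₆}  = complement {x₁,x₂,x₃,x₄}
  {x₁,x₄,x₅}  = {x₁,x₅} ∪ {x₄}
  {x₁,x₂,x₃,x₄,x₅}  = {x₁,x₃,x₄} ∪ {x₁,x₂,x₃,x₅}
  {x₁,x₂,x₄,x₅,x₆}  = {x₁,x₄,x₅,x₆} ∪ {x₁,x₂,x₅,x₆}
  — 33 sets.
Round 4 (26 new):
  {x₃}  = complement {x₁,x₂,x₄,x₅,x₆}
  {x₆}  = complement {x₁,x₂,x₃,x₄,x₅}
  {x₁,x₂}  = {x₁} ∪ {x₂}
  {x₂,x₄}  = {x₂} ∪ {x₄}
  {x₂,x₅}  = {x₂} ∪ {x₅}
  {x₁,x₂,x₄}  = {x₂} ∪ {x₁,x₄}
  {x₁,x₂,x₅}  = {x₂} ∪ {x₁,x₅}
  {x₁,x₂,x₆}  = {x₁} ∪ {x₂,x₆}
  {x₁,x₃,x₅}  = {x₅} ∪ {x₁,x₃}
  {x₁,x₄,x₆}  = {x₁} ∪ {x₄,x₆}
  {x₁,x₅,x₆}  = {x₅,x₆} ∪ {x₁}
  {x₂,x₃,x₄}  = {x₃,x₄} ∪ {x₂}
  {x₂,x₃,x₅}  = {x₅} ∪ {x₂,x₃}
  {x₂,x₃,x₆}  = complement {x₁,x₄,x₅}
  {x₂,x₄,x₅}  = {x₂} ∪ {x₄,x₅}
  {x₂,x₄,x₆}  = {x₂} ∪ {x₄,x₆}
  {x₃,x₄,x₅}  = {x₃,x₄} ∪ {x₅}
  {x₃,x₄,x₆}  = {x₃,x₄} ∪ {x₄,x₆}
  {x₁,x₂,x₃,x₆}  = complement {x₄,x₅}
  {x₁,x₂,x₄,x₅}  = {x₁,x₄,x₅} ∪ {x₂}
  {x₁,x₂,x₄,x₆}  = {x₂,x₆} ∪ {x₁,x₄}
  {x₁,x₃,x₄,x₆}  = {x₁,x₃,x₄} ∪ {x₄,x₆}
  {x₁,x₃,x₅,x₆}  = {x₅,x₆} ∪ {x₁,x₃}
  {x₂,x₃,x₄,x₅}  = {x₄,x₅} ∪ {x₂,x₃}
  {x₂,x₃,x₅,x₆}  = complement {x₁,x₄}
  {x₃,x₄,x₅,x₆}  = {x₃,x₄} ∪ {x₅,x₆}
  — 59 sets.
Round 5: 5 new —
  {x₁,x₆}  = complement {x₂,x₃,x₄,x₅}
  {x₃,x₅}  = complement {x₁,x₂,x₄,x₆}
  {x₃,x₆}  = complement {x₁,x₂,x₄,x₅}
  {x₁,x₃,x₆}  = complement {x₂,x₄,x₅}
  {x₃,x₅,x₆}  = complement {x₁,x₂,x₄}
  — 64 sets.
Round 6: already closed under ᶜ and ∪.

|σ(𝒜)| = 64.  σ(𝒜) = { ∅, {x₁}, {x₂}, {x₃}, {x₄}, {x₅}, {x₆}, {x₁,x₂}, {x₁,x₃}, {x₁,x₄}, {x₁,x₅}, {x₁,x₆}, {x₂,x₃}, {x₂,x₄}, {x₂,x₅}, {x₂,x₆}, {x₃,x₄}, {x₃,x₅}, {x₃,x₆}, {x₄,x₅}, {x₄,x₆}, {x₅,x₆}, {x₁,x₂,x₃}, {x₁,x₂,x₄}, {x₁,x₂,x₅}, {x₁,x₂,x₆}, {x₁,x₃,x₄}, {x₁,x₃,x₅}, {x₁,x₃,x₆}, {x₁,x₄,x₅}, {x₁,x₄,x₆}, {x₁,x₅,x₆}, {x₂,x₃,x₄}, {x₂,x₃,x₅}, {x₂,x₃,x₆}, {x₂,x₄,x₅}, {x₂,x₄,x₆}, {x₂,x₅,x₆}, {x₃,x₄,x₅}, {x₃,x₄,x₆}, {x₃,x₅,x₆}, {x₄,x₅,x₆}, {x₁,x₂,x₃,x₄}, {x₁,x₂,x₃,x₅}, {x₁,x₂,x₃,x₆}, {x₁,x₂,x₄,x₅}, {x₁,x₂,x₄,x₆}, {x₁,x₂,x₅,x₆}, {x₁,x₃,x₄,x₅}, {x₁,x₃,x₄,x₆}, {x₁,x₃,x₅,x₆}, {x₁,x₄,x₅,x₆}, {x₂,x₃,x₄,x₅}, {x₂,x₃,x₄,x₆}, {x₂,x₃,x₅,x₆}, {x₂,x₄,x₅,x₆}, {x₃,x₄,x₅,x₆}, {x₁,x₂,x₃,x₄,x₅}, {x₁,x₂,x₃,x₄,x₆}, {x₁,x₂,x₃,x₅,x₆}, {x₁,x₂,x₄,x₅,x₆}, {x₁,x₃,x₄,x₅,x₆}, {x₂,x₃,x₄,x₅,x₆}, X }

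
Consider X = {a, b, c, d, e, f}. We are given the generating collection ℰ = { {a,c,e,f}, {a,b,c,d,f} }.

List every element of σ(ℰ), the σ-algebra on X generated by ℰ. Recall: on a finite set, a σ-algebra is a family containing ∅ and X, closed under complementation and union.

Start: ℰ ∪ {∅, X} = { {}, {a,c,e,f}, {a,b,c,d,f}, X }.
Round 1: +2 →
  {e}  = X∖{a,b,c,d,f}
  {b,d}  = X∖{a,c,e,f}
  (now 6)
Round 2 (1 new):
  {b,d,e}  = {b,d} ∪ {e}
  (now 7)
Round 3 (1 new):
  {a,c,f}  = X∖{b,d,e}
  (now 8)
Round 4: stable.

σ(ℰ) = { {}, {e}, {b,d}, {a,c,f}, {b,d,e}, {a,c,e,f}, {a,b,c,d,f}, X }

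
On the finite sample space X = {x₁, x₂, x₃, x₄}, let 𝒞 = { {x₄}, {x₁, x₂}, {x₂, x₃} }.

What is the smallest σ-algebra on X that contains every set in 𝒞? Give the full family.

Take S₀ = 𝒞 ∪ {∅, X} = { {}, {x₄}, {x₁, x₂}, {x₂, x₃}, X }.
Round 1 (5 new):
  {x₁, x₄}  = X∖{x₂, x₃}
  {x₃, x₄}  = X∖{x₁, x₂}
  {x₁, x₂, x₃}  = X∖{x₄}
  {x₁, x₂, x₄}  = {x₁, x₂} ∪ {x₄}
  {x₂, x₃, x₄}  = {x₂, x₃} ∪ {x₄}
  |family| = 10
Round 2. New:
  {x₁}  = X∖{x₂, x₃, x₄}
  {x₃}  = X∖{x₁, x₂, x₄}
  {x₁, x₃, x₄}  = {x₃, x₄} ∪ {x₁, x₄}
  |family| = 13
Round 3 (2 new):
  {x₂}  = X∖{x₁, x₃, x₄}
  {x₁, x₃}  = {x₃} ∪ {x₁}
  |family| = 15
Round 4 adds 1:
  {x₂, x₄}  = X∖{x₁, x₃}
  |family| = 16
After Round 5 the family is unchanged; done.

|σ(𝒞)| = 16.  σ(𝒞) = { {}, {x₁}, {x₂}, {x₃}, {x₄}, {x₁, x₂}, {x₁, x₃}, {x₁, x₄}, {x₂, x₃}, {x₂, x₄}, {x₃, x₄}, {x₁, x₂, x₃}, {x₁, x₂, x₄}, {x₁, x₃, x₄}, {x₂, x₃, x₄}, X }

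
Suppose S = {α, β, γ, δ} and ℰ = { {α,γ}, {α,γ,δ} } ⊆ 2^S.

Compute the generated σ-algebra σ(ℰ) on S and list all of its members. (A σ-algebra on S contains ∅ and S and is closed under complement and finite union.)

Begin from { {}, {α,γ}, {α,γ,δ}, S } (that is, ℰ plus ∅ and S).
Step 1. New:
  {β}  = {α,γ,δ}ᶜ
  {β,δ}  = {α,γ}ᶜ
  (now 6)
Step 2 (1 new):
  {α,β,γ}  = {α,γ} ∪ {β}
  (now 7)
Step 3 (1 new):
  {δ}  = {α,β,γ}ᶜ
  (now 8)
Step 4 adds nothing — fixpoint reached.

σ(ℰ) = { {}, {β}, {δ}, {α,γ}, {β,δ}, {α,β,γ}, {α,γ,δ}, S }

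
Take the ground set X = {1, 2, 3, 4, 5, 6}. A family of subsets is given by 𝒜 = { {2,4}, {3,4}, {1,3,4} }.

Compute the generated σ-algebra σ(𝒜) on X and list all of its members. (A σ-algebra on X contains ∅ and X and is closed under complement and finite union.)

Take S₀ = 𝒜 ∪ {∅, X} = { {}, {2,4}, {3,4}, {1,3,4}, X }.
Step 1. New:
  {2,3,4}  = {3,4} ∪ {2,4}
  {2,5,6}  = complement {1,3,4}
  {1,2,3,4}  = {1,3,4} ∪ {2,4}
  {1,2,5,6}  = complement {3,4}
  {1,3,5,6}  = complement {2,4}
  |family| = 10
Step 2: +7 →
  {5,6}  = complement {1,2,3,4}
  {1,5,6}  = complement {2,3,4}
  {2,4,5,6}  = {2,5,6} ∪ {2,4}
  {1,2,3,5,6}  = {1,3,5,6} ∪ {2,5,6}
  {1,2,4,5,6}  = {2,4} ∪ {1,2,5,6}
  {1,3,4,5,6}  = {1,3,5,6} ∪ {3,4}
  {2,3,4,5,6}  = {3,4} ∪ {2,5,6}
  |family| = 17
Step 3 (6 new):
  {1}  = complement {2,3,4,5,6}
  {2}  = complement {1,3,4,5,6}
  {3}  = complement {1,2,4,5,6}
  {4}  = complement {1,2,3,5,6}
  {1,3}  = complement {2,4,5,6}
  {3,4,5,6}  = {3,4} ∪ {5,6}
  |family| = 23
Step 4: +9 →
  {1,2}  = complement {3,4,5,6}
  {1,4}  = {1} ∪ {4}
  {2,3}  = {2} ∪ {3}
  {1,2,3}  = {2} ∪ {1,3}
  {1,2,4}  = {1} ∪ {2,4}
  {3,5,6}  = {5,6} ∪ {3}
  {4,5,6}  = {5,6} ∪ {4}
  {1,4,5,6}  = {1,5,6} ∪ {4}
  {2,3,5,6}  = {2,5,6} ∪ {3}
  |family| = 32
Step 5: closed — nothing new.

σ(𝒜) = { {}, {1}, {2}, {3}, {4}, {1,2}, {1,3}, {1,4}, {2,3}, {2,4}, {3,4}, {5,6}, {1,2,3}, {1,2,4}, {1,3,4}, {1,5,6}, {2,3,4}, {2,5,6}, {3,5,6}, {4,5,6}, {1,2,3,4}, {1,2,5,6}, {1,3,5,6}, {1,4,5,6}, {2,3,5,6}, {2,4,5,6}, {3,4,5,6}, {1,2,3,5,6}, {1,2,4,5,6}, {1,3,4,5,6}, {2,3,4,5,6}, X }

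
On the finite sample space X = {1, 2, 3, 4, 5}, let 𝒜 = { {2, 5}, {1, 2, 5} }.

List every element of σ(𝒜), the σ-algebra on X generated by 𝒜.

Take S₀ = 𝒜 ∪ {∅, X} = { {}, {2, 5}, {1, 2, 5}, X }.
Iteration 1 adds 2:
  {3, 4}  = X∖{1, 2, 5}
  {1, 3, 4}  = X∖{2, 5}
  [6 total]
Iteration 2: +1 →
  {2, 3, 4, 5}  = {2, 5} ∪ {3, 4}
  [7 total]
Iteration 3: 1 new —
  {1}  = X∖{2, 3, 4, 5}
  [8 total]
Iteration 4: closed — nothing new.

σ(𝒜) = { {}, {1}, {2, 5}, {3, 4}, {1, 2, 5}, {1, 3, 4}, {2, 3, 4, 5}, X }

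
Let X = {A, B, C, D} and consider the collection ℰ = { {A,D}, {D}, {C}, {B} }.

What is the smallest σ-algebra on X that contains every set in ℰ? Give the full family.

Start: ℰ ∪ {∅, X} = { {}, {B}, {C}, {D}, {A,D}, X }.
Round 1. New:
  {B,C}  = ᶜ of {A,D}
  {B,D}  = {D} ∪ {B}
  {C,D}  = {C} ∪ {D}
  {A,B,C}  = ᶜ of {D}
  {A,B,D}  = ᶜ of {C}
  {A,C,D}  = ᶜ of {B}
  — 12 sets.
Round 2: +3 →
  {A,B}  = ᶜ of {C,D}
  {A,C}  = ᶜ of {B,D}
  {B,C,D}  = {C,D} ∪ {B}
  — 15 sets.
Round 3: +1 →
  {A}  = ᶜ of {B,C,D}
  — 16 sets.
Round 4: no new sets; the family is a σ-algebra.

|σ(ℰ)| = 16.  σ(ℰ) = { {}, {A}, {B}, {C}, {D}, {A,B}, {A,C}, {A,D}, {B,C}, {B,D}, {C,D}, {A,B,C}, {A,B,D}, {A,C,D}, {B,C,D}, X }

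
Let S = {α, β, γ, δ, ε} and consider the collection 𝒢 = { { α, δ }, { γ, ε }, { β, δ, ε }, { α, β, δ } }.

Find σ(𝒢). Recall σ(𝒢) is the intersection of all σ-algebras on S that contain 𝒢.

Begin from { {}, { α, δ }, { γ, ε }, { α, β, δ }, { β, δ, ε }, S } (that is, 𝒢 plus ∅ and S).
Pass 1 adds 5:
  { α, γ }  = ᶜ of { β, δ, ε }
  { β, γ, ε }  = ᶜ of { α, δ }
  { α, β, δ, ε }  = { α, δ } ∪ { β, δ, ε }
  { α, γ, δ, ε }  = { α, δ } ∪ { γ, ε }
  { β, γ, δ, ε }  = { γ, ε } ∪ { β, δ, ε }
  |family| = 11
Pass 2 adds 7:
  { α }  = ᶜ of { β, γ, δ, ε }
  { β }  = ᶜ of { α, γ, δ, ε }
  { γ }  = ᶜ of { α, β, δ, ε }
  { α, γ, δ }  = { α, δ } ∪ { α, γ }
  { α, γ, ε }  = { α, γ } ∪ { γ, ε }
  { α, β, γ, δ }  = { α, β, δ } ∪ { α, γ }
  { α, β, γ, ε }  = { β, γ, ε } ∪ { α, γ }
  |family| = 18
Pass 3 adds 7:
  { δ }  = ᶜ of { α, β, γ, ε }
  { ε }  = ᶜ of { α, β, γ, δ }
  { α, β }  = { β } ∪ { α }
  { β, γ }  = { γ } ∪ { β }
  { β, δ }  = ᶜ of { α, γ, ε }
  { β, ε }  = ᶜ of { α, γ, δ }
  { α, β, γ }  = { α, γ } ∪ { β }
  |family| = 25
Pass 4 adds 7:
  { α, ε }  = { ε } ∪ { α }
  { γ, δ }  = { γ } ∪ { δ }
  { δ, ε }  = ᶜ of { α, β, γ }
  { α, β, ε }  = { β, ε } ∪ { α, β }
  { α, δ, ε }  = ᶜ of { β, γ }
  { β, γ, δ }  = { γ } ∪ { β, δ }
  { γ, δ, ε }  = ᶜ of { α, β }
  |family| = 32
Pass 5: closed — nothing new.

σ(𝒢) = { {}, { α }, { β }, { γ }, { δ }, { ε }, { α, β }, { α, γ }, { α, δ }, { α, ε }, { β, γ }, { β, δ }, { β, ε }, { γ, δ }, { γ, ε }, { δ, ε }, { α, β, γ }, { α, β, δ }, { α, β, ε }, { α, γ, δ }, { α, γ, ε }, { α, δ, ε }, { β, γ, δ }, { β, γ, ε }, { β, δ, ε }, { γ, δ, ε }, { α, β, γ, δ }, { α, β, γ, ε }, { α, β, δ, ε }, { α, γ, δ, ε }, { β, γ, δ, ε }, S }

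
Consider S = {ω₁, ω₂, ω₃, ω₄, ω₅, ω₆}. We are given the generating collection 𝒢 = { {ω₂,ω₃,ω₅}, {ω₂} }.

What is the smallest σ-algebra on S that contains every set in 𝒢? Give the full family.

σ(𝒢) (8 sets): { ∅, {ω₂}, {ω₃,ω₅}, {ω₁,ω₄,ω₆}, {ω₂,ω₃,ω₅}, {ω₁,ω₂,ω₄,ω₆}, {ω₁,ω₃,ω₄,ω₅,ω₆}, S }

Derivation:
Start: 𝒢 ∪ {∅, S} = { ∅, {ω₂}, {ω₂,ω₃,ω₅}, S }.
Step 1 adds 2:
  {ω₁,ω₄,ω₆}  = complement {ω₂,ω₃,ω₅}
  {ω₁,ω₃,ω₄,ω₅,ω₆}  = complement {ω₂}
  — 6 sets.
Step 2 adds 1:
  {ω₁,ω₂,ω₄,ω₆}  = {ω₂} ∪ {ω₁,ω₄,ω₆}
  — 7 sets.
Step 3 (1 new):
  {ω₃,ω₅}  = complement {ω₁,ω₂,ω₄,ω₆}
  — 8 sets.
Step 4: stable.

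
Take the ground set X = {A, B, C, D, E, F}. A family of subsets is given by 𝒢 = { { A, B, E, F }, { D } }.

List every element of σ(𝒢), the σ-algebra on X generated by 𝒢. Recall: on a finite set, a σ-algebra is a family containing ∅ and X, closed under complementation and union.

Answer: σ(𝒢) = { ∅, { C }, { D }, { C, D }, { A, B, E, F }, { A, B, C, E, F }, { A, B, D, E, F }, X }

Derivation:
Take S₀ = 𝒢 ∪ {∅, X} = { ∅, { D }, { A, B, E, F }, X }.
Iteration 1 (3 new):
  { C, D }  = ᶜ of { A, B, E, F }
  { A, B, C, E, F }  = ᶜ of { D }
  { A, B, D, E, F }  = { D } ∪ { A, B, E, F }
  |family| = 7
Iteration 2: 1 new —
  { C }  = ᶜ of { A, B, D, E, F }
  |family| = 8
Iteration 3: stable.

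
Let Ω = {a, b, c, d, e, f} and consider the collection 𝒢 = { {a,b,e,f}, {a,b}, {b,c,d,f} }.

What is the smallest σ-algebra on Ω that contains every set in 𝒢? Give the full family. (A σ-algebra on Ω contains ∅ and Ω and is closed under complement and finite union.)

Begin from { {}, {a,b}, {a,b,e,f}, {b,c,d,f}, Ω } (that is, 𝒢 plus ∅ and Ω).
Step 1. New:
  {a,e}  = {b,c,d,f}ᶜ
  {c,d}  = {a,b,e,f}ᶜ
  {c,d,e,f}  = {a,b}ᶜ
  {a,b,c,d,f}  = {a,b} ∪ {b,c,d,f}
  (now 9)
Step 2 (6 new):
  {e}  = {a,b,c,d,f}ᶜ
  {a,b,e}  = {a,b} ∪ {a,e}
  {a,b,c,d}  = {c,d} ∪ {a,b}
  {a,c,d,e}  = {c,d} ∪ {a,e}
  {a,c,d,e,f}  = {c,d,e,f} ∪ {a,e}
  {b,c,d,e,f}  = {c,d,e,f} ∪ {b,c,d,f}
  (now 15)
Step 3: +7 →
  {a}  = {b,c,d,e,f}ᶜ
  {b}  = {a,c,d,e,f}ᶜ
  {b,f}  = {a,c,d,e}ᶜ
  {e,f}  = {a,b,c,d}ᶜ
  {c,d,e}  = {c,d} ∪ {e}
  {c,d,f}  = {a,b,e}ᶜ
  {a,b,c,d,e}  = {a,b,e} ∪ {c,d}
  (now 22)
Step 4. New:
  {f}  = {a,b,c,d,e}ᶜ
  {b,e}  = {b} ∪ {e}
  {a,b,f}  = {c,d,e}ᶜ
  {a,c,d}  = {c,d} ∪ {a}
  {a,e,f}  = {e,f} ∪ {a,e}
  {b,c,d}  = {c,d} ∪ {b}
  {b,e,f}  = {e,f} ∪ {b}
  {a,c,d,f}  = {c,d,f} ∪ {a}
  {b,c,d,e}  = {c,d,e} ∪ {b}
  (now 31)
Step 5. New:
  {a,f}  = {b,c,d,e}ᶜ
  (now 32)
Step 6 adds nothing — fixpoint reached.

Therefore σ(𝒢) = { {}, {a}, {b}, {e}, {f}, {a,b}, {a,e}, {a,f}, {b,e}, {b,f}, {c,d}, {e,f}, {a,b,e}, {a,b,f}, {a,c,d}, {a,e,f}, {b,c,d}, {b,e,f}, {c,d,e}, {c,d,f}, {a,b,c,d}, {a,b,e,f}, {a,c,d,e}, {a,c,d,f}, {b,c,d,e}, {b,c,d,f}, {c,d,e,f}, {a,b,c,d,e}, {a,b,c,d,f}, {a,c,d,e,f}, {b,c,d,e,f}, Ω } (|σ(𝒢)| = 32).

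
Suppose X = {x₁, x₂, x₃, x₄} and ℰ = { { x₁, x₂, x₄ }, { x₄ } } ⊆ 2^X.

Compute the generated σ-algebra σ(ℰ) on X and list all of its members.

σ(ℰ) = { {}, { x₃ }, { x₄ }, { x₁, x₂ }, { x₃, x₄ }, { x₁, x₂, x₃ }, { x₁, x₂, x₄ }, X }

Working:
Take S₀ = ℰ ∪ {∅, X} = { {}, { x₄ }, { x₁, x₂, x₄ }, X }.
Iteration 1 adds 2:
  { x₃ }  = ᶜ of { x₁, x₂, x₄ }
  { x₁, x₂, x₃ }  = ᶜ of { x₄ }
  |family| = 6
Iteration 2: +1 →
  { x₃, x₄ }  = { x₃ } ∪ { x₄ }
  |family| = 7
Iteration 3 adds 1:
  { x₁, x₂ }  = ᶜ of { x₃, x₄ }
  |family| = 8
Iteration 4 adds nothing — fixpoint reached.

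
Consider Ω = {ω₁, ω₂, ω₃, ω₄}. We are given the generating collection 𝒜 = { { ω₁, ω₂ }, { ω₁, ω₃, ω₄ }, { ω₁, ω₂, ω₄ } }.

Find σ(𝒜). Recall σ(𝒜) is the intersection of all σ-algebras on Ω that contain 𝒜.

|σ(𝒜)| = 16.  σ(𝒜) = { {  }, { ω₁ }, { ω₂ }, { ω₃ }, { ω₄ }, { ω₁, ω₂ }, { ω₁, ω₃ }, { ω₁, ω₄ }, { ω₂, ω₃ }, { ω₂, ω₄ }, { ω₃, ω₄ }, { ω₁, ω₂, ω₃ }, { ω₁, ω₂, ω₄ }, { ω₁, ω₃, ω₄ }, { ω₂, ω₃, ω₄ }, Ω }

Trace:
Take S₀ = 𝒜 ∪ {∅, Ω} = { {  }, { ω₁, ω₂ }, { ω₁, ω₂, ω₄ }, { ω₁, ω₃, ω₄ }, Ω }.
Round 1: +3 →
  { ω₂ }  = ᶜ of { ω₁, ω₃, ω₄ }
  { ω₃ }  = ᶜ of { ω₁, ω₂, ω₄ }
  { ω₃, ω₄ }  = ᶜ of { ω₁, ω₂ }
  [8 total]
Round 2: 3 new —
  { ω₂, ω₃ }  = { ω₃ } ∪ { ω₂ }
  { ω₁, ω₂, ω₃ }  = { ω₃ } ∪ { ω₁, ω₂ }
  { ω₂, ω₃, ω₄ }  = { ω₂ } ∪ { ω₃, ω₄ }
  [11 total]
Round 3: +3 →
  { ω₁ }  = ᶜ of { ω₂, ω₃, ω₄ }
  { ω₄ }  = ᶜ of { ω₁, ω₂, ω₃ }
  { ω₁, ω₄ }  = ᶜ of { ω₂, ω₃ }
  [14 total]
Round 4. New:
  { ω₁, ω₃ }  = { ω₃ } ∪ { ω₁ }
  { ω₂, ω₄ }  = { ω₄ } ∪ { ω₂ }
  [16 total]
Round 5 adds nothing — fixpoint reached.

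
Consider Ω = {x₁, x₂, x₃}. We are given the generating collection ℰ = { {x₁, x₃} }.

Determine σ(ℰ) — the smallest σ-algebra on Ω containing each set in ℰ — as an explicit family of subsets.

Begin from { {}, {x₁, x₃}, Ω } (that is, ℰ plus ∅ and Ω).
Round 1: 1 new —
  {x₂}  = complement {x₁, x₃}
  — 4 sets.
Round 2: closed — nothing new.

σ(ℰ) = { {}, {x₂}, {x₁, x₃}, Ω }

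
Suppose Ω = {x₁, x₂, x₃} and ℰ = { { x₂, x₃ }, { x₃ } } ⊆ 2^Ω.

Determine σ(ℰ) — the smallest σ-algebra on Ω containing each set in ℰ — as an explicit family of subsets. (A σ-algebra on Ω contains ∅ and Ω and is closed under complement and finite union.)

Start: ℰ ∪ {∅, Ω} = { {  }, { x₃ }, { x₂, x₃ }, Ω }.
Round 1 (2 new):
  { x₁ }  = ᶜ of { x₂, x₃ }
  { x₁, x₂ }  = ᶜ of { x₃ }
  [6 total]
Round 2. New:
  { x₁, x₃ }  = { x₃ } ∪ { x₁ }
  [7 total]
Round 3: 1 new —
  { x₂ }  = ᶜ of { x₁, x₃ }
  [8 total]
Round 4 adds nothing — fixpoint reached.

Hence σ(ℰ) has 8 members: { {  }, { x₁ }, { x₂ }, { x₃ }, { x₁, x₂ }, { x₁, x₃ }, { x₂, x₃ }, Ω }.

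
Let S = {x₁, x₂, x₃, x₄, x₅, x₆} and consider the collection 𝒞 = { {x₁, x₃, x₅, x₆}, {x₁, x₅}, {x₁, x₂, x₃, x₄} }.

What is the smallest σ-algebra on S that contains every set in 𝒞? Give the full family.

σ(𝒞) = { {}, {x₁}, {x₃}, {x₅}, {x₆}, {x₁, x₃}, {x₁, x₅}, {x₁, x₆}, {x₂, x₄}, {x₃, x₅}, {x₃, x₆}, {x₅, x₆}, {x₁, x₂, x₄}, {x₁, x₃, x₅}, {x₁, x₃, x₆}, {x₁, x₅, x₆}, {x₂, x₃, x₄}, {x₂, x₄, x₅}, {x₂, x₄, x₆}, {x₃, x₅, x₆}, {x₁, x₂, x₃, x₄}, {x₁, x₂, x₄, x₅}, {x₁, x₂, x₄, x₆}, {x₁, x₃, x₅, x₆}, {x₂, x₃, x₄, x₅}, {x₂, x₃, x₄, x₆}, {x₂, x₄, x₅, x₆}, {x₁, x₂, x₃, x₄, x₅}, {x₁, x₂, x₃, x₄, x₆}, {x₁, x₂, x₄, x₅, x₆}, {x₂, x₃, x₄, x₅, x₆}, S }

Working:
Take S₀ = 𝒞 ∪ {∅, S} = { {}, {x₁, x₅}, {x₁, x₂, x₃, x₄}, {x₁, x₃, x₅, x₆}, S }.
Step 1 (4 new):
  {x₂, x₄}  = ᶜ of {x₁, x₃, x₅, x₆}
  {x₅, x₆}  = ᶜ of {x₁, x₂, x₃, x₄}
  {x₂, x₃, x₄, x₆}  = ᶜ of {x₁, x₅}
  {x₁, x₂, x₃, x₄, x₅}  = {x₁, x₅} ∪ {x₁, x₂, x₃, x₄}
Step 2 adds 6:
  {x₆}  = ᶜ of {x₁, x₂, x₃, x₄, x₅}
  {x₁, x₅, x₆}  = {x₅, x₆} ∪ {x₁, x₅}
  {x₁, x₂, x₄, x₅}  = {x₁, x₅} ∪ {x₂, x₄}
  {x₂, x₄, x₅, x₆}  = {x₅, x₆} ∪ {x₂, x₄}
  {x₁, x₂, x₃, x₄, x₆}  = {x₂, x₃, x₄, x₆} ∪ {x₁, x₂, x₃, x₄}
  {x₂, x₃, x₄, x₅, x₆}  = {x₅, x₆} ∪ {x₂, x₃, x₄, x₆}
Step 3 (7 new):
  {x₁}  = ᶜ of {x₂, x₃, x₄, x₅, x₆}
  {x₅}  = ᶜ of {x₁, x₂, x₃, x₄, x₆}
  {x₁, x₃}  = ᶜ of {x₂, x₄, x₅, x₆}
  {x₃, x₆}  = ᶜ of {x₁, x₂, x₄, x₅}
  {x₂, x₃, x₄}  = ᶜ of {x₁, x₅, x₆}
  {x₂, x₄, x₆}  = {x₂, x₄} ∪ {x₆}
  {x₁, x₂, x₄, x₅, x₆}  = {x₂, x₄, x₅, x₆} ∪ {x₁, x₅, x₆}
Step 4. New:
  {x₃}  = ᶜ of {x₁, x₂, x₄, x₅, x₆}
  {x₁, x₆}  = {x₆} ∪ {x₁}
  {x₁, x₂, x₄}  = {x₂, x₄} ∪ {x₁}
  {x₁, x₃, x₅}  = ᶜ of {x₂, x₄, x₆}
  {x₁, x₃, x₆}  = {x₁, x₃} ∪ {x₆}
  {x₂, x₄, x₅}  = {x₂, x₄} ∪ {x₅}
  {x₃, x₅, x₆}  = {x₅, x₆} ∪ {x₃, x₆}
  {x₁, x₂, x₄, x₆}  = {x₂, x₄, x₆} ∪ {x₁}
  {x₂, x₃, x₄, x₅}  = {x₂, x₃, x₄} ∪ {x₅}
Step 5 adds 1:
  {x₃, x₅}  = ᶜ of {x₁, x₂, x₄, x₆}
Step 6 adds nothing — fixpoint reached.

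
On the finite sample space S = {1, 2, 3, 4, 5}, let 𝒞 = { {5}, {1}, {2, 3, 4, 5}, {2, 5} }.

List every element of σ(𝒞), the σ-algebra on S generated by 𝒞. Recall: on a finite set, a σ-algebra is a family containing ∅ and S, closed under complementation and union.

|σ(𝒞)| = 16.  σ(𝒞) = { {}, {1}, {2}, {5}, {1, 2}, {1, 5}, {2, 5}, {3, 4}, {1, 2, 5}, {1, 3, 4}, {2, 3, 4}, {3, 4, 5}, {1, 2, 3, 4}, {1, 3, 4, 5}, {2, 3, 4, 5}, S }

Trace:
Initial family (6 sets): { {}, {1}, {5}, {2, 5}, {2, 3, 4, 5}, S }.
Iteration 1: 4 new —
  {1, 5}  = {5} ∪ {1}
  {1, 2, 5}  = {2, 5} ∪ {1}
  {1, 3, 4}  = ᶜ of {2, 5}
  {1, 2, 3, 4}  = ᶜ of {5}
Iteration 2 adds 3:
  {3, 4}  = ᶜ of {1, 2, 5}
  {2, 3, 4}  = ᶜ of {1, 5}
  {1, 3, 4, 5}  = {5} ∪ {1, 3, 4}
Iteration 3 (2 new):
  {2}  = ᶜ of {1, 3, 4, 5}
  {3, 4, 5}  = {3, 4} ∪ {5}
Iteration 4 (1 new):
  {1, 2}  = ᶜ of {3, 4, 5}
After Iteration 5 the family is unchanged; done.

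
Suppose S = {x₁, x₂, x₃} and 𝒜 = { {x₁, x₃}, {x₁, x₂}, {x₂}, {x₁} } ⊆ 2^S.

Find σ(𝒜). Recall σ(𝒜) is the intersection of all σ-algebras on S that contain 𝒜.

Answer: σ(𝒜) = { {}, {x₁}, {x₂}, {x₃}, {x₁, x₂}, {x₁, x₃}, {x₂, x₃}, S }

Check:
Start: 𝒜 ∪ {∅, S} = { {}, {x₁}, {x₂}, {x₁, x₂}, {x₁, x₃}, S }.
Step 1. New:
  {x₃}  = ᶜ of {x₁, x₂}
  {x₂, x₃}  = ᶜ of {x₁}
  — 8 sets.
Step 2: no new sets; the family is a σ-algebra.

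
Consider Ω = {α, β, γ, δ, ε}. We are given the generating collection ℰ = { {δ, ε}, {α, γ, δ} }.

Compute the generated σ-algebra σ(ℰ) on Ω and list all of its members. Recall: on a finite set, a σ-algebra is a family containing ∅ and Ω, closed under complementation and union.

Take S₀ = ℰ ∪ {∅, Ω} = { {}, {δ, ε}, {α, γ, δ}, Ω }.
Round 1 adds 3:
  {β, ε}  = Ω∖{α, γ, δ}
  {α, β, γ}  = Ω∖{δ, ε}
  {α, γ, δ, ε}  = {δ, ε} ∪ {α, γ, δ}
  [7 total]
Round 2. New:
  {β}  = Ω∖{α, γ, δ, ε}
  {β, δ, ε}  = {δ, ε} ∪ {β, ε}
  {α, β, γ, δ}  = {α, γ, δ} ∪ {α, β, γ}
  {α, β, γ, ε}  = {β, ε} ∪ {α, β, γ}
  [11 total]
Round 3 (3 new):
  {δ}  = Ω∖{α, β, γ, ε}
  {ε}  = Ω∖{α, β, γ, δ}
  {α, γ}  = Ω∖{β, δ, ε}
  [14 total]
Round 4 (2 new):
  {β, δ}  = {δ} ∪ {β}
  {α, γ, ε}  = {α, γ} ∪ {ε}
  [16 total]
Round 5: no new sets; the family is a σ-algebra.

σ(ℰ) = { {}, {β}, {δ}, {ε}, {α, γ}, {β, δ}, {β, ε}, {δ, ε}, {α, β, γ}, {α, γ, δ}, {α, γ, ε}, {β, δ, ε}, {α, β, γ, δ}, {α, β, γ, ε}, {α, γ, δ, ε}, Ω }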